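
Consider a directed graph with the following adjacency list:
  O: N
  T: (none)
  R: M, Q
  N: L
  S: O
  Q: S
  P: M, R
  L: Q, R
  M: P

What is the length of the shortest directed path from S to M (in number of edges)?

5

Distance 0: S.
Distance 1: O.
Distance 2: N.
Distance 3: L.
Distance 4: Q, R.
Distance 5: M — contains M.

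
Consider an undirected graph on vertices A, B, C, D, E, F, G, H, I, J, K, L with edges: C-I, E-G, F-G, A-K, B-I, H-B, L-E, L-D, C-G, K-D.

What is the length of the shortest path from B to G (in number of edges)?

3

Distance 0: B.
Distance 1: H, I.
Distance 2: C.
Distance 3: G — contains G.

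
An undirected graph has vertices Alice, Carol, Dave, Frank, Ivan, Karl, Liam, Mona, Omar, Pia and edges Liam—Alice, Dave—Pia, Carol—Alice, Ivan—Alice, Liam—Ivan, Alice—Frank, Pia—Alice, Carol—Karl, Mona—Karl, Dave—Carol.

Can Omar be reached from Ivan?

Explore from Ivan.
Distance 1: reach Alice, Liam.
Distance 2: reach Carol, Frank, Pia.
Distance 3: reach Dave, Karl.
Distance 4: reach Mona.
The search is exhausted without reaching Omar; it lies in a different component.

No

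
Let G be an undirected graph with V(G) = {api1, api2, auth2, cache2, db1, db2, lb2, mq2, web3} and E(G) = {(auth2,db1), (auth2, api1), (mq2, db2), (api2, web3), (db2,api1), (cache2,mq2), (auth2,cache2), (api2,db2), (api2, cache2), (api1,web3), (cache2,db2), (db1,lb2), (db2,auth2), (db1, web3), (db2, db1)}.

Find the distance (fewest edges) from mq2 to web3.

3

Distance 0: mq2.
Distance 1: cache2, db2.
Distance 2: api1, api2, auth2, db1.
Distance 3: lb2, web3 — contains web3.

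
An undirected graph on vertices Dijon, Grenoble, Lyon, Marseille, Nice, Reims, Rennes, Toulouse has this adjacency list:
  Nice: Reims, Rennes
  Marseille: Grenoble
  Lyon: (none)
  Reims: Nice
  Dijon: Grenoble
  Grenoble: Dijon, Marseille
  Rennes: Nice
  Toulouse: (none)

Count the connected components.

4

From Dijon: component {Dijon, Grenoble, Marseille}.
From Lyon: component {Lyon}.
From Nice: component {Nice, Reims, Rennes}.
From Toulouse: component {Toulouse}.
That's 4 components.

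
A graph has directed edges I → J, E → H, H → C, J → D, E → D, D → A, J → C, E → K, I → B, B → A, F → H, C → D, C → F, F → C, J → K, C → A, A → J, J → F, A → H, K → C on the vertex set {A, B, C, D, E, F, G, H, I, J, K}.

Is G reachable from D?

Explore from D.
Distance 1: reach A.
Distance 2: reach H, J.
Distance 3: reach C, F, K.
The search from D is exhausted; no directed path reaches G.

No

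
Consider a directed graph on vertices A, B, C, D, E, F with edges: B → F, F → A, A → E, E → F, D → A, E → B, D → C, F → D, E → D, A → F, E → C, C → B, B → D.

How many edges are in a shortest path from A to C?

2

Distance 0: A.
Distance 1: E, F.
Distance 2: B, C, D — contains C.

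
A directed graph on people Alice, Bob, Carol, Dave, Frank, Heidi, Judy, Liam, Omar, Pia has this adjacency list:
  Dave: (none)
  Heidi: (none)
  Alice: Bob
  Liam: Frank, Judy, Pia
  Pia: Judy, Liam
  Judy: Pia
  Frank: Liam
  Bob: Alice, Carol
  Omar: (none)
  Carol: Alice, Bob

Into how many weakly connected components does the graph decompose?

5

From Alice: component {Alice, Bob, Carol}.
From Dave: component {Dave}.
From Frank: component {Frank, Judy, Liam, Pia}.
From Heidi: component {Heidi}.
From Omar: component {Omar}.
That's 5 components.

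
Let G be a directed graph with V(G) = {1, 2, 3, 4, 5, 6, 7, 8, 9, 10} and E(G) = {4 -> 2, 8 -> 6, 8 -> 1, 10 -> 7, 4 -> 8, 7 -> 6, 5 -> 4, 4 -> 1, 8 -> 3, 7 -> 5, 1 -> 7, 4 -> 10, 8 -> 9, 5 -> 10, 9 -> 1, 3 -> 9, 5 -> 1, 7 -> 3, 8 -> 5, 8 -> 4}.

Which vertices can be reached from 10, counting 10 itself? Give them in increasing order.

1, 2, 3, 4, 5, 6, 7, 8, 9, 10

Start at 10.
Its neighbours: 7.
Then their neighbours: 3, 5, 6.
Then next layer: 1, 4, 9.
Then next layer: 2, 8.
Every vertex is now reached.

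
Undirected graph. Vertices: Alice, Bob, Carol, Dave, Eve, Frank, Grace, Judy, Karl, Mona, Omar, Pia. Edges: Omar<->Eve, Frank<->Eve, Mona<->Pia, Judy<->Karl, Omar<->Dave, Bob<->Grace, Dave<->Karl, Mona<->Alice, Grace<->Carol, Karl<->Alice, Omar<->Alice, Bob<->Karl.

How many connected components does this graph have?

1

From Alice: component {Alice, Bob, Carol, Dave, Eve, Frank, Grace, Judy, Karl, Mona, Omar, Pia}.
That's 1 component.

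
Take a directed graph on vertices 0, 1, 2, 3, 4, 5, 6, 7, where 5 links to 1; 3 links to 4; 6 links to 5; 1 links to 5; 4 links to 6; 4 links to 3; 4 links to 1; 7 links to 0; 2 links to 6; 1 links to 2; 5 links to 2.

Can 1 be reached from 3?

Explore from 3.
Distance 1: reach 4.
Distance 2: reach 1, 6.
Found 1.

Yes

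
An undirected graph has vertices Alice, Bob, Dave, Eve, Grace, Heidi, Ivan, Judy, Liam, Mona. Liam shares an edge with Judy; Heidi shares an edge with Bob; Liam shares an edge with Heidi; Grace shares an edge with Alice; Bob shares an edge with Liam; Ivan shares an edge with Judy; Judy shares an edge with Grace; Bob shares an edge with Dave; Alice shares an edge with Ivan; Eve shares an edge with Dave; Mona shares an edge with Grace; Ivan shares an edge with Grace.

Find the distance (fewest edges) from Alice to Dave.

Distance 0: Alice.
Distance 1: Grace, Ivan.
Distance 2: Judy, Mona.
Distance 3: Liam.
Distance 4: Bob, Heidi.
Distance 5: Dave — contains Dave.

5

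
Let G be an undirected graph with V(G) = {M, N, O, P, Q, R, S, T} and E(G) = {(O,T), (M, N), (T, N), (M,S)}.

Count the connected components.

4

From M: component {M, N, O, S, T}.
From P: component {P}.
From Q: component {Q}.
From R: component {R}.
That's 4 components.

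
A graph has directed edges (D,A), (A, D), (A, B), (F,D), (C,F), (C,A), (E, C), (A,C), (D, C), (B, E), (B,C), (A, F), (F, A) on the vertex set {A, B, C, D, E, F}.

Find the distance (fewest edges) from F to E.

3

Distance 0: F.
Distance 1: A, D.
Distance 2: B, C.
Distance 3: E — contains E.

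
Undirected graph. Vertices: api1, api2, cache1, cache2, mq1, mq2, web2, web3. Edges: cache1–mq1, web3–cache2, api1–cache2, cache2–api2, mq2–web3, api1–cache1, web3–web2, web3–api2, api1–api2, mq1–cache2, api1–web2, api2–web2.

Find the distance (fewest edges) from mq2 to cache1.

Distance 0: mq2.
Distance 1: web3.
Distance 2: api2, cache2, web2.
Distance 3: api1, mq1.
Distance 4: cache1 — contains cache1.

4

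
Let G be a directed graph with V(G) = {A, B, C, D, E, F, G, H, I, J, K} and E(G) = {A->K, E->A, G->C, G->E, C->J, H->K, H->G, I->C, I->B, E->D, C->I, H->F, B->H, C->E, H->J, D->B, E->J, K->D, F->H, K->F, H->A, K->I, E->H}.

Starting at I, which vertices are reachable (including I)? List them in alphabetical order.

Start at I.
Its neighbours: B, C.
Then their neighbours: E, H, J.
Then next layer: A, D, F, G, K.
Every vertex is now reached.

A, B, C, D, E, F, G, H, I, J, K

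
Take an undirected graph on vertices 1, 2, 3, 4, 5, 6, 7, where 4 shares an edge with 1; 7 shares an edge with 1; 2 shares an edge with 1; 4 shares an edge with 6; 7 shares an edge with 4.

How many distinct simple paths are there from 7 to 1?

7–1
7–4–1

2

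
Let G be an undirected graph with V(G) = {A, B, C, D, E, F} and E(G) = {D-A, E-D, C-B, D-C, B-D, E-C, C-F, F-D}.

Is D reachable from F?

Explore from F.
Distance 1: reach C, D.
Found D.

Yes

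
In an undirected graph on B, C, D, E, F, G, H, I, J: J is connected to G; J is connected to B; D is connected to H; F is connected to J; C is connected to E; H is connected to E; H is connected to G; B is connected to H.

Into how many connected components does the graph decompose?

2

From B: component {B, C, D, E, F, G, H, J}.
From I: component {I}.
That's 2 components.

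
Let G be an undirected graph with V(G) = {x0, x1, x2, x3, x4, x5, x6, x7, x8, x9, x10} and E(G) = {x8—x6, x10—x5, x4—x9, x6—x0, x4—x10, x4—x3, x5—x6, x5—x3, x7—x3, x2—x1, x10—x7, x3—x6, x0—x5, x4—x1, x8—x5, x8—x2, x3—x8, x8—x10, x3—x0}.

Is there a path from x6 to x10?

Yes

Explore from x6.
Distance 1: reach x0, x3, x5, x8.
Distance 2: reach x2, x4, x7, x10.
Found x10.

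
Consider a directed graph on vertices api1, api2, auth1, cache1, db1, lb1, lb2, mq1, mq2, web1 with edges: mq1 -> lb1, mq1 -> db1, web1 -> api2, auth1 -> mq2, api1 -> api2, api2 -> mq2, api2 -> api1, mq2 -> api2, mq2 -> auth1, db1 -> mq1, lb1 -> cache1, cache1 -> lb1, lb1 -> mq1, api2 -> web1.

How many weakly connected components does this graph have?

From api1: component {api1, api2, auth1, mq2, web1}.
From cache1: component {cache1, db1, lb1, mq1}.
From lb2: component {lb2}.
That's 3 components.

3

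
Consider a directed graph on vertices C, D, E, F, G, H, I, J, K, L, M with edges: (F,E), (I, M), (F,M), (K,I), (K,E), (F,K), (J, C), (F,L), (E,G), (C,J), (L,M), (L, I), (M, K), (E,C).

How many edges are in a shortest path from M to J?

Distance 0: M.
Distance 1: K.
Distance 2: E, I.
Distance 3: C, G.
Distance 4: J — contains J.

4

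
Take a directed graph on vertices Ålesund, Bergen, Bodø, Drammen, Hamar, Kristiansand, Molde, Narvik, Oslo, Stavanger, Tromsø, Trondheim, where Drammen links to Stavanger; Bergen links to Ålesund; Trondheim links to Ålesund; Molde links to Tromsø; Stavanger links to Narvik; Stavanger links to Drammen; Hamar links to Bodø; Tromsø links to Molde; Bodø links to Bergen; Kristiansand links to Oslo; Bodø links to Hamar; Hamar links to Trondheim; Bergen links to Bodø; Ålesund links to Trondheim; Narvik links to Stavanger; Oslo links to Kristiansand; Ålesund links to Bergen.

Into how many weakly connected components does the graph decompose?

4

From Ålesund: component {Ålesund, Bergen, Bodø, Hamar, Trondheim}.
From Drammen: component {Drammen, Narvik, Stavanger}.
From Kristiansand: component {Kristiansand, Oslo}.
From Molde: component {Molde, Tromsø}.
That's 4 components.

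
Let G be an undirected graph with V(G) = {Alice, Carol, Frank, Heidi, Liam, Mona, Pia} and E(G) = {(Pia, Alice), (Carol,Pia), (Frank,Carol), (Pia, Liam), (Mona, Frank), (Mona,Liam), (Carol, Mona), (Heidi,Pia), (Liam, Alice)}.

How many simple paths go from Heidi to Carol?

5

Heidi–Pia–Alice–Liam–Mona–Carol
Heidi–Pia–Alice–Liam–Mona–Frank–Carol
Heidi–Pia–Carol
Heidi–Pia–Liam–Mona–Carol
Heidi–Pia–Liam–Mona–Frank–Carol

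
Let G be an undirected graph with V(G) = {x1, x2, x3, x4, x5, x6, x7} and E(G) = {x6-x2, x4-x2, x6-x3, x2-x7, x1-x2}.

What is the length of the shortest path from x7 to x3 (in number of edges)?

Distance 0: x7.
Distance 1: x2.
Distance 2: x1, x4, x6.
Distance 3: x3 — contains x3.

3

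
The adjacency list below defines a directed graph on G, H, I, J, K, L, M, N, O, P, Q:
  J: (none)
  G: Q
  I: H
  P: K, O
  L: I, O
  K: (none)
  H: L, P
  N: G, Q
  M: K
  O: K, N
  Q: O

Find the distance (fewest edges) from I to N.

Distance 0: I.
Distance 1: H.
Distance 2: L, P.
Distance 3: K, O.
Distance 4: N — contains N.

4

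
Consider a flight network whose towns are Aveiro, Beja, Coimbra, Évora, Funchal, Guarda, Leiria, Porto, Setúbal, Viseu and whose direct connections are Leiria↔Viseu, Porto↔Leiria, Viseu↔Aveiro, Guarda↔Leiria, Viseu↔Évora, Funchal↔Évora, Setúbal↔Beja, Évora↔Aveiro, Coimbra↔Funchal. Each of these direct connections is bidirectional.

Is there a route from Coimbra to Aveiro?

Explore from Coimbra.
Distance 1: reach Funchal.
Distance 2: reach Évora.
Distance 3: reach Aveiro, Viseu.
Found Aveiro.

Yes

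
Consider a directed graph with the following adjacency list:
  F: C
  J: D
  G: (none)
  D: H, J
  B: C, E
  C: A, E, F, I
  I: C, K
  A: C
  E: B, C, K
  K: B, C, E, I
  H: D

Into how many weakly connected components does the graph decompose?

3

From A: component {A, B, C, E, F, I, K}.
From D: component {D, H, J}.
From G: component {G}.
That's 3 components.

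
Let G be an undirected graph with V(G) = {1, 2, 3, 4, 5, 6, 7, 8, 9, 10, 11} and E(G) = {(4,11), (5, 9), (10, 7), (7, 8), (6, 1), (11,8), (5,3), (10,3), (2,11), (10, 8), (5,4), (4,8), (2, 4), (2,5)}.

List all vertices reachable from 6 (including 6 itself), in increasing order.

1, 6

Start at 6.
Its neighbours: 1.
Nothing further is reachable.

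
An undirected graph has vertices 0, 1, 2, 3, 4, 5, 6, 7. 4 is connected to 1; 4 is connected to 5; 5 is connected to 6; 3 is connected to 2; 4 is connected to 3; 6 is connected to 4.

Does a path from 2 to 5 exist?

Yes

Explore from 2.
Distance 1: reach 3.
Distance 2: reach 4.
Distance 3: reach 1, 5, 6.
Found 5.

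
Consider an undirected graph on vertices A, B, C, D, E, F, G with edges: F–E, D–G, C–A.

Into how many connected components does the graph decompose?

4

From A: component {A, C}.
From B: component {B}.
From D: component {D, G}.
From E: component {E, F}.
That's 4 components.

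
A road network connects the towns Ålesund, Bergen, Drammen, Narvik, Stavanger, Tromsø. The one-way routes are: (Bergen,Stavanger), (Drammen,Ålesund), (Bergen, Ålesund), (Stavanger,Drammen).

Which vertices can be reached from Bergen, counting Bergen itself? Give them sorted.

Ålesund, Bergen, Drammen, Stavanger

Start at Bergen.
Its neighbours: Ålesund, Stavanger.
Then their neighbours: Drammen.
Nothing further is reachable.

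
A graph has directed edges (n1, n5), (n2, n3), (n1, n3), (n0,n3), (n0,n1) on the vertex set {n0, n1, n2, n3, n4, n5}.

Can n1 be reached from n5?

No

n5 has no outgoing edges, so nothing is reachable from it.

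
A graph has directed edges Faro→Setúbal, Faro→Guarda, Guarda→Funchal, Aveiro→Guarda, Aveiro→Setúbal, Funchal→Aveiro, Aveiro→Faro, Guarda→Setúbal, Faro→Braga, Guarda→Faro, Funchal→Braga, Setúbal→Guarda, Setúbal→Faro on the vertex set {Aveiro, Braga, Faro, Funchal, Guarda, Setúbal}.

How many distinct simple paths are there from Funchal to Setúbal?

5

Funchal→Aveiro→Faro→Guarda→Setúbal
Funchal→Aveiro→Faro→Setúbal
Funchal→Aveiro→Guarda→Faro→Setúbal
Funchal→Aveiro→Guarda→Setúbal
Funchal→Aveiro→Setúbal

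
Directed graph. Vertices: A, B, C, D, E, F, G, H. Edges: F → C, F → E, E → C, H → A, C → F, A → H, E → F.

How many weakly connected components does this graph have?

From A: component {A, H}.
From B: component {B}.
From C: component {C, E, F}.
From D: component {D}.
From G: component {G}.
That's 5 components.

5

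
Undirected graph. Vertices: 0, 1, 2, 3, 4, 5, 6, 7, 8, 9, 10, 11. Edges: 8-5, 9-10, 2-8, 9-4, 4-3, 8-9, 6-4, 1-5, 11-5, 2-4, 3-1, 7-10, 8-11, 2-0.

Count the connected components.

1

From 0: component {0, 1, 2, 3, 4, 5, 6, 7, 8, 9, 10, 11}.
That's 1 component.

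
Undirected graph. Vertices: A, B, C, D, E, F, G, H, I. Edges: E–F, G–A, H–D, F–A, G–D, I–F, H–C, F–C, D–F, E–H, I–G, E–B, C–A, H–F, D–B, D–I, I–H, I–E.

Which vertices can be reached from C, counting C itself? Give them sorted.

A, B, C, D, E, F, G, H, I

Start at C.
Its neighbours: A, F, H.
Then their neighbours: D, E, G, I.
Then next layer: B.
Every vertex is now reached.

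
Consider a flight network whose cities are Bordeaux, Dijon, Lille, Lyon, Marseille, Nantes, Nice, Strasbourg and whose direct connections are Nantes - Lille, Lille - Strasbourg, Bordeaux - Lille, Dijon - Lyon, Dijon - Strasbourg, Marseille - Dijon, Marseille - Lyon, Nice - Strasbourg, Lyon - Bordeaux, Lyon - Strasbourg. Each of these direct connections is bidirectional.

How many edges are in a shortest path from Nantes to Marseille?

4

Distance 0: Nantes.
Distance 1: Lille.
Distance 2: Bordeaux, Strasbourg.
Distance 3: Dijon, Lyon, Nice.
Distance 4: Marseille — contains Marseille.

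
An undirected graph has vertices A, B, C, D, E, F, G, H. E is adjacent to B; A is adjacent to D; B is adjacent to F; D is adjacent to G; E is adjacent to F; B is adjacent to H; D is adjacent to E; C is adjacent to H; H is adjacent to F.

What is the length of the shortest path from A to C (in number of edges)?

Distance 0: A.
Distance 1: D.
Distance 2: E, G.
Distance 3: B, F.
Distance 4: H.
Distance 5: C — contains C.

5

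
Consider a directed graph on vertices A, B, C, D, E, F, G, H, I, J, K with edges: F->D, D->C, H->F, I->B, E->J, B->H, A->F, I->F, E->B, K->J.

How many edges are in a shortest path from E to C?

Distance 0: E.
Distance 1: B, J.
Distance 2: H.
Distance 3: F.
Distance 4: D.
Distance 5: C — contains C.

5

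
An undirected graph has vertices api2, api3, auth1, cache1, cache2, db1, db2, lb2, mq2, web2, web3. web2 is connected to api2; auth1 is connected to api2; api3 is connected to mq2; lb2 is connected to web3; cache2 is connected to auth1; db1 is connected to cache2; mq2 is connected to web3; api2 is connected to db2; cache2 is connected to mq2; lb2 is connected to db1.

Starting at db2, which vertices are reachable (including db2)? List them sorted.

api2, api3, auth1, cache2, db1, db2, lb2, mq2, web2, web3

Start at db2.
Its neighbours: api2.
Then their neighbours: auth1, web2.
Then next layer: cache2.
Then next layer: db1, mq2.
Then next layer: api3, lb2, web3.
Nothing further is reachable.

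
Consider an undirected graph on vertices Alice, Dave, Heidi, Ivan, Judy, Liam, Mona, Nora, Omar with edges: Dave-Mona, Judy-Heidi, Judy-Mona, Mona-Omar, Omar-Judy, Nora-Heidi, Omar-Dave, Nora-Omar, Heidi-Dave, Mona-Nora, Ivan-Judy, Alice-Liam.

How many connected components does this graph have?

2

From Alice: component {Alice, Liam}.
From Dave: component {Dave, Heidi, Ivan, Judy, Mona, Nora, Omar}.
That's 2 components.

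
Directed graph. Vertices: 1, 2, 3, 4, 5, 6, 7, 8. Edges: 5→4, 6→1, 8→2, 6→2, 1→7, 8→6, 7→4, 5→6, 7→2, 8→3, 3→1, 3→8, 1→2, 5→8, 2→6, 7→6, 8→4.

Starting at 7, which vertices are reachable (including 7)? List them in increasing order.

Start at 7.
Its neighbours: 2, 4, 6.
Then their neighbours: 1.
Nothing further is reachable.

1, 2, 4, 6, 7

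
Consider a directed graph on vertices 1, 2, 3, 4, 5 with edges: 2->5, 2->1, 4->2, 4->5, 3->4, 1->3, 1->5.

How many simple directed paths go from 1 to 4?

1→3→4

1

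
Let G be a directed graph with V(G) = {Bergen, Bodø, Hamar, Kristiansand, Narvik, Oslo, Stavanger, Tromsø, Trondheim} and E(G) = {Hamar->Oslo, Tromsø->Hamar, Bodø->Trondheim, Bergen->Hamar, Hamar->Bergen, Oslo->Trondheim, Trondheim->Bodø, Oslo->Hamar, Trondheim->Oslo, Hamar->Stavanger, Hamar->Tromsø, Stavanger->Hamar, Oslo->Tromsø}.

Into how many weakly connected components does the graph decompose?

From Bergen: component {Bergen, Bodø, Hamar, Oslo, Stavanger, Tromsø, Trondheim}.
From Kristiansand: component {Kristiansand}.
From Narvik: component {Narvik}.
That's 3 components.

3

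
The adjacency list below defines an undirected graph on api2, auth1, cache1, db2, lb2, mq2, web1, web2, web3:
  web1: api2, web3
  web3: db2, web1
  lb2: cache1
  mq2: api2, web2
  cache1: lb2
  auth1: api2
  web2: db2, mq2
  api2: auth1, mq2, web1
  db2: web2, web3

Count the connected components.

2

From api2: component {api2, auth1, db2, mq2, web1, web2, web3}.
From cache1: component {cache1, lb2}.
That's 2 components.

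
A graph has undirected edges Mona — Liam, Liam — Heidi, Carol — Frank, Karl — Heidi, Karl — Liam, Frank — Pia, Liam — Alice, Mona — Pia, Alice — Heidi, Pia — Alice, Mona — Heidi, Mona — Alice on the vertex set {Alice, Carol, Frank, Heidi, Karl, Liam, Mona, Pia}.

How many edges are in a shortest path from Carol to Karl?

5

Distance 0: Carol.
Distance 1: Frank.
Distance 2: Pia.
Distance 3: Alice, Mona.
Distance 4: Heidi, Liam.
Distance 5: Karl — contains Karl.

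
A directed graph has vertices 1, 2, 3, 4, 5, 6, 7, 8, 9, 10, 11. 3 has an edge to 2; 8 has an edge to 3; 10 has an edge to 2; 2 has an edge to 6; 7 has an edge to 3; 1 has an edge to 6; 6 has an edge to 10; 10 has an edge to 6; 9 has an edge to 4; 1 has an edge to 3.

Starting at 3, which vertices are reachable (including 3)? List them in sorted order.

2, 3, 6, 10

Start at 3.
Its neighbours: 2.
Then their neighbours: 6.
Then next layer: 10.
Nothing further is reachable.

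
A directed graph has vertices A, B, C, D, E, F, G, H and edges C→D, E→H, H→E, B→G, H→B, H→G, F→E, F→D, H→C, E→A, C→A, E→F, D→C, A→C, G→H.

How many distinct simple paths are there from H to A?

3

H→C→A
H→E→A
H→E→F→D→C→A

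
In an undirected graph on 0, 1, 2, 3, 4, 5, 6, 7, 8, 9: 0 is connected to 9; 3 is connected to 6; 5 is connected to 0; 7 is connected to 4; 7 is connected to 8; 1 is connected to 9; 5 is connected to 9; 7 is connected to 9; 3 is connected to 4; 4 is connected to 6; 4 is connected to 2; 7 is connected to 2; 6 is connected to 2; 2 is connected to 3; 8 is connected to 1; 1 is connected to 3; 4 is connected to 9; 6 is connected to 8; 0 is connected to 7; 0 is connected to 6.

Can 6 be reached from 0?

Yes

Explore from 0.
Distance 1: reach 5, 6, 7, 9.
Found 6.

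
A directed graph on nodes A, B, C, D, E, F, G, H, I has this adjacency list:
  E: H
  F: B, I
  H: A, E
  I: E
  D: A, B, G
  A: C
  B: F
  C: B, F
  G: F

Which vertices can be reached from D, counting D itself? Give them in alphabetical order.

A, B, C, D, E, F, G, H, I

Start at D.
Its neighbours: A, B, G.
Then their neighbours: C, F.
Then next layer: I.
Then next layer: E.
Then next layer: H.
Every vertex is now reached.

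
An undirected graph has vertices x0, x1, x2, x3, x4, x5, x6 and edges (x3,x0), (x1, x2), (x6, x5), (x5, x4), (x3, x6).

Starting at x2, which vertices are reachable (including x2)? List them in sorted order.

Start at x2.
Its neighbours: x1.
Nothing further is reachable.

x1, x2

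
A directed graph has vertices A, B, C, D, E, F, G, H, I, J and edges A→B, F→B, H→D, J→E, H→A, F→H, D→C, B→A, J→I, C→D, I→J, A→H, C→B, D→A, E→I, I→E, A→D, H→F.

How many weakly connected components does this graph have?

From A: component {A, B, C, D, F, H}.
From E: component {E, I, J}.
From G: component {G}.
That's 3 components.

3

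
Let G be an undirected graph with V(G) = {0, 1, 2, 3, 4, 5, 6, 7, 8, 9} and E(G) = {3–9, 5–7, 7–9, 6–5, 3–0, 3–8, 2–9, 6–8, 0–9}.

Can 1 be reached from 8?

No

Explore from 8.
Distance 1: reach 3, 6.
Distance 2: reach 0, 5, 9.
Distance 3: reach 2, 7.
The search is exhausted without reaching 1; it lies in a different component.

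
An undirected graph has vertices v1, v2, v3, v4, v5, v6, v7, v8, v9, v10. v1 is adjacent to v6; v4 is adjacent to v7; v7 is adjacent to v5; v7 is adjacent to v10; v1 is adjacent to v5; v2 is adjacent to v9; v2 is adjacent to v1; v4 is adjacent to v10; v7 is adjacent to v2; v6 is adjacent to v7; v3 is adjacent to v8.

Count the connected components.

2

From v1: component {v1, v2, v4, v5, v6, v7, v9, v10}.
From v3: component {v3, v8}.
That's 2 components.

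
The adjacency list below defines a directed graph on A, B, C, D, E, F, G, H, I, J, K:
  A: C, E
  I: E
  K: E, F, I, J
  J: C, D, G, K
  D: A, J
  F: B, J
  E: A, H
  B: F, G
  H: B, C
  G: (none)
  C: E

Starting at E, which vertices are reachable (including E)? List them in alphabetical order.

Start at E.
Its neighbours: A, H.
Then their neighbours: B, C.
Then next layer: F, G.
Then next layer: J.
Then next layer: D, K.
Then next layer: I.
Every vertex is now reached.

A, B, C, D, E, F, G, H, I, J, K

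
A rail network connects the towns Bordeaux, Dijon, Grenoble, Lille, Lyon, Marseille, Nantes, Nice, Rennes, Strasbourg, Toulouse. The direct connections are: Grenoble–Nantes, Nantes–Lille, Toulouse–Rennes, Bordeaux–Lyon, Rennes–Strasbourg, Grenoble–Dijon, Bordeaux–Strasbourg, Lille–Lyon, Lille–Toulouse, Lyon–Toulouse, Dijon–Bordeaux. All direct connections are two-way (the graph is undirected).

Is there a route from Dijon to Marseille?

Explore from Dijon.
Distance 1: reach Bordeaux, Grenoble.
Distance 2: reach Lyon, Nantes, Strasbourg.
Distance 3: reach Lille, Rennes, Toulouse.
The search is exhausted without reaching Marseille; it lies in a different component.

No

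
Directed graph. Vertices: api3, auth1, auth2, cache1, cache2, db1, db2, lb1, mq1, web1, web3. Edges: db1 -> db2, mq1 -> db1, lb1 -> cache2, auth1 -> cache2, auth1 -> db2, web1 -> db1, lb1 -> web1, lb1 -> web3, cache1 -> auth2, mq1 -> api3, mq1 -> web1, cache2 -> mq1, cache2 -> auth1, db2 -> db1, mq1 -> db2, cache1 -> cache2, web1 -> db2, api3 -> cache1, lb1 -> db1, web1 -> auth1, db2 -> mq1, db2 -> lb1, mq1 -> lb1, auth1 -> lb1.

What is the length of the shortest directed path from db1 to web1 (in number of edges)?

3

Distance 0: db1.
Distance 1: db2.
Distance 2: lb1, mq1.
Distance 3: api3, cache2, web1, web3 — contains web1.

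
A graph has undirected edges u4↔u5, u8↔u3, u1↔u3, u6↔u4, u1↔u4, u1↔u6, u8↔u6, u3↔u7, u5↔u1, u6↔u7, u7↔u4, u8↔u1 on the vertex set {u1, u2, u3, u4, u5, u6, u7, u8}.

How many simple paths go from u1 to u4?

13

u1–u3–u7–u4
u1–u3–u7–u6–u4
u1–u3–u8–u6–u4
u1–u3–u8–u6–u7–u4
u1–u4
u1–u5–u4
u1–u6–u4
u1–u6–u7–u4
u1–u6–u8–u3–u7–u4
u1–u8–u3–u7–u4
u1–u8–u3–u7–u6–u4
u1–u8–u6–u4
u1–u8–u6–u7–u4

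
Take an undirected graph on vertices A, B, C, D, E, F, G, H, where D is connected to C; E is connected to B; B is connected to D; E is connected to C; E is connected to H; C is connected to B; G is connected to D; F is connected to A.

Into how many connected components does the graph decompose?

2

From A: component {A, F}.
From B: component {B, C, D, E, G, H}.
That's 2 components.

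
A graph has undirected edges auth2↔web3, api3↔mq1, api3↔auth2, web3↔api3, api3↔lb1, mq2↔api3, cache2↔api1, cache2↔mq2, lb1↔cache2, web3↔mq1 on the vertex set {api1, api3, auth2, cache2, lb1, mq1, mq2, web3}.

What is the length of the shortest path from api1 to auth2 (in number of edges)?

Distance 0: api1.
Distance 1: cache2.
Distance 2: lb1, mq2.
Distance 3: api3.
Distance 4: auth2, mq1, web3 — contains auth2.

4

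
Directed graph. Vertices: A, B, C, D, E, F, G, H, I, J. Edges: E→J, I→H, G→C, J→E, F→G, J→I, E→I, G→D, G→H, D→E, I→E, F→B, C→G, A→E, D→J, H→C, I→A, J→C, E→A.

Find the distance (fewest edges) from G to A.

Distance 0: G.
Distance 1: C, D, H.
Distance 2: E, J.
Distance 3: A, I — contains A.

3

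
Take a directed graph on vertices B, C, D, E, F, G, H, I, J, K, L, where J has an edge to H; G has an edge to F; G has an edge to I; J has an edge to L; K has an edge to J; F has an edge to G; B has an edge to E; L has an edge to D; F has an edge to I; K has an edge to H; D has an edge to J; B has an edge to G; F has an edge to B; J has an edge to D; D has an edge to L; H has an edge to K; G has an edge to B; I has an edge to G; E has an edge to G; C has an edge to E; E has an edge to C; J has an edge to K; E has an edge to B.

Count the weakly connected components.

From B: component {B, C, E, F, G, I}.
From D: component {D, H, J, K, L}.
That's 2 components.

2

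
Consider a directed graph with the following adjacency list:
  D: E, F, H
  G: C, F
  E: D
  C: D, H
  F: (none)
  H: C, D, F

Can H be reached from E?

Yes

Explore from E.
Distance 1: reach D.
Distance 2: reach F, H.
Found H.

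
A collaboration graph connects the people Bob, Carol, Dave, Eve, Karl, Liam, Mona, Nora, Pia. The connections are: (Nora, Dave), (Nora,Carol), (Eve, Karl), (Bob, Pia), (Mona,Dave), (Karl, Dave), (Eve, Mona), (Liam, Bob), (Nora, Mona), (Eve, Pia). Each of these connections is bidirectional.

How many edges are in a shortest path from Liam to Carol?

6

Distance 0: Liam.
Distance 1: Bob.
Distance 2: Pia.
Distance 3: Eve.
Distance 4: Karl, Mona.
Distance 5: Dave, Nora.
Distance 6: Carol — contains Carol.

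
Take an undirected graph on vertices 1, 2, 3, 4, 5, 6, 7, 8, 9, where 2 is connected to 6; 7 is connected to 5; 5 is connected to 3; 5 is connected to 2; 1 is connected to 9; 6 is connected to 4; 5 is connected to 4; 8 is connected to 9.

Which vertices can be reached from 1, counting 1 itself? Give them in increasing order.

Start at 1.
Its neighbours: 9.
Then their neighbours: 8.
Nothing further is reachable.

1, 8, 9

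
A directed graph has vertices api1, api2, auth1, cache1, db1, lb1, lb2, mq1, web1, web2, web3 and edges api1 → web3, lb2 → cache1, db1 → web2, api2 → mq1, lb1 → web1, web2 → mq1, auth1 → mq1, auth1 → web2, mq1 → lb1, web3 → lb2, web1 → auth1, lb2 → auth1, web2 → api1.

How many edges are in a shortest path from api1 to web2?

Distance 0: api1.
Distance 1: web3.
Distance 2: lb2.
Distance 3: auth1, cache1.
Distance 4: mq1, web2 — contains web2.

4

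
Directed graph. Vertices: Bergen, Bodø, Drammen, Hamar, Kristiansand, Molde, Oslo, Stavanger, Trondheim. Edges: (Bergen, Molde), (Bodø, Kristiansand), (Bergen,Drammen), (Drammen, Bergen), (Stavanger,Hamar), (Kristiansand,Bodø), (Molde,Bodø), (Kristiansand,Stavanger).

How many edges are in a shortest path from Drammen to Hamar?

Distance 0: Drammen.
Distance 1: Bergen.
Distance 2: Molde.
Distance 3: Bodø.
Distance 4: Kristiansand.
Distance 5: Stavanger.
Distance 6: Hamar — contains Hamar.

6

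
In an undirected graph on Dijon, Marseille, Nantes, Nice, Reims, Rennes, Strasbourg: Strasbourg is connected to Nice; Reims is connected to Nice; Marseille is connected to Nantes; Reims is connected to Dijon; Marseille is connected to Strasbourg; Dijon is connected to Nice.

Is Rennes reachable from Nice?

No

Explore from Nice.
Distance 1: reach Dijon, Reims, Strasbourg.
Distance 2: reach Marseille.
Distance 3: reach Nantes.
The search is exhausted without reaching Rennes; it lies in a different component.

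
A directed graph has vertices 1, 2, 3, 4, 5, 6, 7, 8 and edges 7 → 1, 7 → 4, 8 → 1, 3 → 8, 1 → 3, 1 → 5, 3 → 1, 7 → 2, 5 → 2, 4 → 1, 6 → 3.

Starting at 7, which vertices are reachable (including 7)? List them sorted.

Start at 7.
Its neighbours: 1, 2, 4.
Then their neighbours: 3, 5.
Then next layer: 8.
Nothing further is reachable.

1, 2, 3, 4, 5, 7, 8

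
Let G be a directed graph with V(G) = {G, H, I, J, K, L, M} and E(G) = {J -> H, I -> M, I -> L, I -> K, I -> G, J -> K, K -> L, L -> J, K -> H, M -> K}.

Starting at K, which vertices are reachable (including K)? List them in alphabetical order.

Start at K.
Its neighbours: H, L.
Then their neighbours: J.
Nothing further is reachable.

H, J, K, L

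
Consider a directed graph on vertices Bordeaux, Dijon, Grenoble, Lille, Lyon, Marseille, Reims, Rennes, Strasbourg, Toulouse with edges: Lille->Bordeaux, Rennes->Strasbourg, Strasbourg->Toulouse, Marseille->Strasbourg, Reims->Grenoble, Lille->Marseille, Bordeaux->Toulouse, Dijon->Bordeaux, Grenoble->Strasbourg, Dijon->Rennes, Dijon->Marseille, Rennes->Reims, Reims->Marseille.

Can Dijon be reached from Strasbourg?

Explore from Strasbourg.
Distance 1: reach Toulouse.
The search from Strasbourg is exhausted; no directed path reaches Dijon.

No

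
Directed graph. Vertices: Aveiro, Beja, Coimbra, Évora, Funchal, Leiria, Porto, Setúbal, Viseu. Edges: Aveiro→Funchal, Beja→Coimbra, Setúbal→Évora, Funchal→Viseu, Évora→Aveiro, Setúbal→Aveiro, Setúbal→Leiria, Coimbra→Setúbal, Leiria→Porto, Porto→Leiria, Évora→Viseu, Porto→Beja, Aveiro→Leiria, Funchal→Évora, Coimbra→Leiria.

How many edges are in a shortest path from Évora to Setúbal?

6

Distance 0: Évora.
Distance 1: Aveiro, Viseu.
Distance 2: Funchal, Leiria.
Distance 3: Porto.
Distance 4: Beja.
Distance 5: Coimbra.
Distance 6: Setúbal — contains Setúbal.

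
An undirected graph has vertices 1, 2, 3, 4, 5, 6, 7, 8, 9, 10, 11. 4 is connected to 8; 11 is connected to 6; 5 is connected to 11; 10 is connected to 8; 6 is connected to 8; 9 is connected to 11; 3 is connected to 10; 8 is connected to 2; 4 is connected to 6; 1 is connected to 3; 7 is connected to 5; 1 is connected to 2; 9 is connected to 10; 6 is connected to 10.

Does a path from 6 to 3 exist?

Explore from 6.
Distance 1: reach 4, 8, 10, 11.
Distance 2: reach 2, 3, 5, 9.
Found 3.

Yes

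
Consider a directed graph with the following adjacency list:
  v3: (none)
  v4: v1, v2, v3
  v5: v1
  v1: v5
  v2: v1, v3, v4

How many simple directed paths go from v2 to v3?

2

v2→v3
v2→v4→v3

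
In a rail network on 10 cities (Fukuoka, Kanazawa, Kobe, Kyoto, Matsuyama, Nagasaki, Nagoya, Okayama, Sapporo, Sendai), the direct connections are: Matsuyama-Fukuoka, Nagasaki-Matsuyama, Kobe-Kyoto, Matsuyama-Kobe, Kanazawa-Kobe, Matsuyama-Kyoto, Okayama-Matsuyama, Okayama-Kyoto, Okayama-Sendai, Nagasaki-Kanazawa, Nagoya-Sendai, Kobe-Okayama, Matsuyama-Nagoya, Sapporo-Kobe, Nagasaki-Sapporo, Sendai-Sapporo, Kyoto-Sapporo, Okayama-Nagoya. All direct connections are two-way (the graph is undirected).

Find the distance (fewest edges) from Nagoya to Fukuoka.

Distance 0: Nagoya.
Distance 1: Matsuyama, Okayama, Sendai.
Distance 2: Fukuoka, Kobe, Kyoto, Nagasaki, Sapporo — contains Fukuoka.

2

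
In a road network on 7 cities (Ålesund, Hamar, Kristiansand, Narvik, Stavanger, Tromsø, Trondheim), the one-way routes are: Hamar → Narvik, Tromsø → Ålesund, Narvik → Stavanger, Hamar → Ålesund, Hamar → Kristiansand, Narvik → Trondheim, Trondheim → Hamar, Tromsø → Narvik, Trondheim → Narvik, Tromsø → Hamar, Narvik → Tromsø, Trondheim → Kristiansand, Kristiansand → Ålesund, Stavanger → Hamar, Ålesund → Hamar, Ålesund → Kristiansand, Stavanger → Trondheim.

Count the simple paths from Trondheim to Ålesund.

9

Trondheim→Hamar→Ålesund
Trondheim→Hamar→Kristiansand→Ålesund
Trondheim→Hamar→Narvik→Tromsø→Ålesund
Trondheim→Kristiansand→Ålesund
Trondheim→Narvik→Stavanger→Hamar→Ålesund
Trondheim→Narvik→Stavanger→Hamar→Kristiansand→Ålesund
Trondheim→Narvik→Tromsø→Ålesund
Trondheim→Narvik→Tromsø→Hamar→Ålesund
Trondheim→Narvik→Tromsø→Hamar→Kristiansand→Ålesund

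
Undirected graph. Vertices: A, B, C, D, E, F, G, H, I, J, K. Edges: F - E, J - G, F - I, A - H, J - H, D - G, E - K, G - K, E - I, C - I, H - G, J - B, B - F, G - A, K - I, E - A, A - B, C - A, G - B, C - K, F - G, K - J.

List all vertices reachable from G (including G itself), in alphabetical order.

A, B, C, D, E, F, G, H, I, J, K

Start at G.
Its neighbours: A, B, D, F, H, J, K.
Then their neighbours: C, E, I.
Every vertex is now reached.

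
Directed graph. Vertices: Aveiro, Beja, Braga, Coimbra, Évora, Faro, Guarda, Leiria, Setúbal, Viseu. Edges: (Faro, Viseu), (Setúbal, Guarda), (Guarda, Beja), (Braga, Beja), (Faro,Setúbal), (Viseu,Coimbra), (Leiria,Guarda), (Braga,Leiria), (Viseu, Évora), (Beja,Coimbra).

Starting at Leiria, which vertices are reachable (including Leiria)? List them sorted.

Beja, Coimbra, Guarda, Leiria

Start at Leiria.
Its neighbours: Guarda.
Then their neighbours: Beja.
Then next layer: Coimbra.
Nothing further is reachable.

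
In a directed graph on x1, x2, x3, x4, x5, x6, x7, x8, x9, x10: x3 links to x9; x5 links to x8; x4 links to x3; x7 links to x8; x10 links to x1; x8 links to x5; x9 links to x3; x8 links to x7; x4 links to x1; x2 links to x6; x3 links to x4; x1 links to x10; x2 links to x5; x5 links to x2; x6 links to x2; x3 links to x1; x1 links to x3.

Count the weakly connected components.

From x1: component {x1, x3, x4, x9, x10}.
From x2: component {x2, x5, x6, x7, x8}.
That's 2 components.

2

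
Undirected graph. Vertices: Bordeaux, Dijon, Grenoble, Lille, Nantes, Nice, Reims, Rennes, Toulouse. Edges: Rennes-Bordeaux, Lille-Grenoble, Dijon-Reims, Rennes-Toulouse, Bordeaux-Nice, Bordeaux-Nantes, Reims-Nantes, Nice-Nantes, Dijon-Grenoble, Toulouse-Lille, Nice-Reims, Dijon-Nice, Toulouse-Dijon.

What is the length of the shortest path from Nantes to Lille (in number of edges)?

4

Distance 0: Nantes.
Distance 1: Bordeaux, Nice, Reims.
Distance 2: Dijon, Rennes.
Distance 3: Grenoble, Toulouse.
Distance 4: Lille — contains Lille.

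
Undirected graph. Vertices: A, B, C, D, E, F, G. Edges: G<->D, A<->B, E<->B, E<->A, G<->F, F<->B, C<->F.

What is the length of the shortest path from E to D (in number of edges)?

Distance 0: E.
Distance 1: A, B.
Distance 2: F.
Distance 3: C, G.
Distance 4: D — contains D.

4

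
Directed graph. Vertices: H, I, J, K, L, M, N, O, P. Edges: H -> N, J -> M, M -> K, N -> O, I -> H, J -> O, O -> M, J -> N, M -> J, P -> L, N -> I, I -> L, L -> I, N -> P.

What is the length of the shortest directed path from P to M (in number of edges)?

Distance 0: P.
Distance 1: L.
Distance 2: I.
Distance 3: H.
Distance 4: N.
Distance 5: O.
Distance 6: M — contains M.

6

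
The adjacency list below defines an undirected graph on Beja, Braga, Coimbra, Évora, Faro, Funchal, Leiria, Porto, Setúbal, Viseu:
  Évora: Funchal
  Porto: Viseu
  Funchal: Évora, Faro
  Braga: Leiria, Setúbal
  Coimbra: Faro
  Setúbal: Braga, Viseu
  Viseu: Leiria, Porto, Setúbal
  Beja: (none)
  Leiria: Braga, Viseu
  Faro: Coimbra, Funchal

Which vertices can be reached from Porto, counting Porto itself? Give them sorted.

Braga, Leiria, Porto, Setúbal, Viseu

Start at Porto.
Its neighbours: Viseu.
Then their neighbours: Leiria, Setúbal.
Then next layer: Braga.
Nothing further is reachable.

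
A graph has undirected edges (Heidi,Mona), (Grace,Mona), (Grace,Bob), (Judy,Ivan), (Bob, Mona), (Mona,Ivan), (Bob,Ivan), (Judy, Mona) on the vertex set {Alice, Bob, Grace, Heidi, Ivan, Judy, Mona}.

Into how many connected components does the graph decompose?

2

From Alice: component {Alice}.
From Bob: component {Bob, Grace, Heidi, Ivan, Judy, Mona}.
That's 2 components.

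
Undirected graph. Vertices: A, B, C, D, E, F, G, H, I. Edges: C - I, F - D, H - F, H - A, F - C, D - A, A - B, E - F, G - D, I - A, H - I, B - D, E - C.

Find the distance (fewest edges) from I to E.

2

Distance 0: I.
Distance 1: A, C, H.
Distance 2: B, D, E, F — contains E.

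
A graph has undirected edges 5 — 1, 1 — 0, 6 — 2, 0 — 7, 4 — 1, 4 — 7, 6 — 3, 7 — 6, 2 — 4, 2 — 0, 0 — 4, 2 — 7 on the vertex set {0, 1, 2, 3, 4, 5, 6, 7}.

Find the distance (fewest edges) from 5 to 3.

Distance 0: 5.
Distance 1: 1.
Distance 2: 0, 4.
Distance 3: 2, 7.
Distance 4: 6.
Distance 5: 3 — contains 3.

5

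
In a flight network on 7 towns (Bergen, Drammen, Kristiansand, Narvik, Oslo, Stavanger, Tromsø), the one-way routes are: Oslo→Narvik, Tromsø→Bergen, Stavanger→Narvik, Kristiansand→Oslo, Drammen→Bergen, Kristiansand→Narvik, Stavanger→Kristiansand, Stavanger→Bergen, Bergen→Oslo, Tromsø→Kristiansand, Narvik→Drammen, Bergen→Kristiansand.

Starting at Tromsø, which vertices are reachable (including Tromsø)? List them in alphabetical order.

Bergen, Drammen, Kristiansand, Narvik, Oslo, Tromsø

Start at Tromsø.
Its neighbours: Bergen, Kristiansand.
Then their neighbours: Narvik, Oslo.
Then next layer: Drammen.
Nothing further is reachable.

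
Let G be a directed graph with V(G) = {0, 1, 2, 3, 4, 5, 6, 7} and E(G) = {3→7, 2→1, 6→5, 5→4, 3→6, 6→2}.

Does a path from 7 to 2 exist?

7 has no outgoing edges, so nothing is reachable from it.

No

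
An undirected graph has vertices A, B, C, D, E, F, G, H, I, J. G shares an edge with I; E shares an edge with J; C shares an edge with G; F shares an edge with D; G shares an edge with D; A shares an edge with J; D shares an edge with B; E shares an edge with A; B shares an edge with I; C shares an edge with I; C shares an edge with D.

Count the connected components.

From A: component {A, E, J}.
From B: component {B, C, D, F, G, I}.
From H: component {H}.
That's 3 components.

3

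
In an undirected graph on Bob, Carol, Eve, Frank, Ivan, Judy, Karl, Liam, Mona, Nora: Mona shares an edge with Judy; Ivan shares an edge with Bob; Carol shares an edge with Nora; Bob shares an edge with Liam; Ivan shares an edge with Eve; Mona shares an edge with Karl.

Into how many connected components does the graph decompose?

4

From Bob: component {Bob, Eve, Ivan, Liam}.
From Carol: component {Carol, Nora}.
From Frank: component {Frank}.
From Judy: component {Judy, Karl, Mona}.
That's 4 components.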